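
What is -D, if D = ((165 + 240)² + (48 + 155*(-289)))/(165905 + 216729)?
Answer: -59639/191317 ≈ -0.31173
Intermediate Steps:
D = 59639/191317 (D = (405² + (48 - 44795))/382634 = (164025 - 44747)*(1/382634) = 119278*(1/382634) = 59639/191317 ≈ 0.31173)
-D = -1*59639/191317 = -59639/191317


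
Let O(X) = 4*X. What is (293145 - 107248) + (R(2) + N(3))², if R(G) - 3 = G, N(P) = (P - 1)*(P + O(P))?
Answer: 187122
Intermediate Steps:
N(P) = 5*P*(-1 + P) (N(P) = (P - 1)*(P + 4*P) = (-1 + P)*(5*P) = 5*P*(-1 + P))
R(G) = 3 + G
(293145 - 107248) + (R(2) + N(3))² = (293145 - 107248) + ((3 + 2) + 5*3*(-1 + 3))² = 185897 + (5 + 5*3*2)² = 185897 + (5 + 30)² = 185897 + 35² = 185897 + 1225 = 187122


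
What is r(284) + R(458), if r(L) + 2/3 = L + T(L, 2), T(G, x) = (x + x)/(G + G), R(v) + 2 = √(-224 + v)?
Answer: 119851/426 + 3*√26 ≈ 296.64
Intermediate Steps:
R(v) = -2 + √(-224 + v)
T(G, x) = x/G (T(G, x) = (2*x)/((2*G)) = (2*x)*(1/(2*G)) = x/G)
r(L) = -⅔ + L + 2/L (r(L) = -⅔ + (L + 2/L) = -⅔ + L + 2/L)
r(284) + R(458) = (-⅔ + 284 + 2/284) + (-2 + √(-224 + 458)) = (-⅔ + 284 + 2*(1/284)) + (-2 + √234) = (-⅔ + 284 + 1/142) + (-2 + 3*√26) = 120703/426 + (-2 + 3*√26) = 119851/426 + 3*√26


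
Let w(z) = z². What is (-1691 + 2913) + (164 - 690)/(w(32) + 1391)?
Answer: 2950604/2415 ≈ 1221.8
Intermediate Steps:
(-1691 + 2913) + (164 - 690)/(w(32) + 1391) = (-1691 + 2913) + (164 - 690)/(32² + 1391) = 1222 - 526/(1024 + 1391) = 1222 - 526/2415 = 2950604/2415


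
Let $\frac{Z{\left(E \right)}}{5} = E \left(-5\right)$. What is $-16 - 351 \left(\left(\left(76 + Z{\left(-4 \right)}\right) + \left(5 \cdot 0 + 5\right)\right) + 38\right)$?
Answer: $-76885$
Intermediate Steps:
$Z{\left(E \right)} = - 25 E$ ($Z{\left(E \right)} = 5 E \left(-5\right) = 5 \left(- 5 E\right) = - 25 E$)
$-16 - 351 \left(\left(\left(76 + Z{\left(-4 \right)}\right) + \left(5 \cdot 0 + 5\right)\right) + 38\right) = -16 - 351 \left(\left(\left(76 - -100\right) + \left(5 \cdot 0 + 5\right)\right) + 38\right) = -16 - 351 \left(\left(\left(76 + 100\right) + \left(0 + 5\right)\right) + 38\right) = -16 - 351 \left(\left(176 + 5\right) + 38\right) = -16 - 351 \left(181 + 38\right) = -16 - 76869 = -76885$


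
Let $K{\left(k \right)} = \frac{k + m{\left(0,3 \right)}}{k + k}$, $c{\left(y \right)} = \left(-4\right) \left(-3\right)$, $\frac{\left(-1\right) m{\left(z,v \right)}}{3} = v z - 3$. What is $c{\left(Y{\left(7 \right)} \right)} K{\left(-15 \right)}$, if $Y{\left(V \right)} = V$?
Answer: $\frac{12}{5} \approx 2.4$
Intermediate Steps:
$m{\left(z,v \right)} = 9 - 3 v z$ ($m{\left(z,v \right)} = - 3 \left(v z - 3\right) = - 3 \left(-3 + v z\right) = 9 - 3 v z$)
$c{\left(y \right)} = 12$
$K{\left(k \right)} = \frac{9 + k}{2 k}$ ($K{\left(k \right)} = \frac{k + \left(9 - 9 \cdot 0\right)}{k + k} = \frac{k + \left(9 + 0\right)}{2 k} = \left(k + 9\right) \frac{1}{2 k} = \left(9 + k\right) \frac{1}{2 k} = \frac{9 + k}{2 k}$)
$c{\left(Y{\left(7 \right)} \right)} K{\left(-15 \right)} = 12 \frac{9 - 15}{2 \left(-15\right)} = 12 \cdot \frac{1}{2} \left(- \frac{1}{15}\right) \left(-6\right) = 12 \cdot \frac{1}{5} = \frac{12}{5}$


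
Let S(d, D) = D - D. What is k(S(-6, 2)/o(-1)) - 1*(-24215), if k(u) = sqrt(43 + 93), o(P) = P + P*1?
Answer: 24215 + 2*sqrt(34) ≈ 24227.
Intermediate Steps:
o(P) = 2*P (o(P) = P + P = 2*P)
S(d, D) = 0
k(u) = 2*sqrt(34) (k(u) = sqrt(136) = 2*sqrt(34))
k(S(-6, 2)/o(-1)) - 1*(-24215) = 2*sqrt(34) - 1*(-24215) = 2*sqrt(34) + 24215 = 24215 + 2*sqrt(34)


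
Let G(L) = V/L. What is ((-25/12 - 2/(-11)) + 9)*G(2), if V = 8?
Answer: 937/33 ≈ 28.394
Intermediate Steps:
G(L) = 8/L
((-25/12 - 2/(-11)) + 9)*G(2) = ((-25/12 - 2/(-11)) + 9)*(8/2) = ((-25*1/12 - 2*(-1/11)) + 9)*(8*(½)) = ((-25/12 + 2/11) + 9)*4 = (-251/132 + 9)*4 = (937/132)*4 = 937/33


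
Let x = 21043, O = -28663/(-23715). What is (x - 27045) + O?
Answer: -142308767/23715 ≈ -6000.8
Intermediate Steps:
O = 28663/23715 (O = -28663*(-1/23715) = 28663/23715 ≈ 1.2086)
(x - 27045) + O = (21043 - 27045) + 28663/23715 = -6002 + 28663/23715 = -142308767/23715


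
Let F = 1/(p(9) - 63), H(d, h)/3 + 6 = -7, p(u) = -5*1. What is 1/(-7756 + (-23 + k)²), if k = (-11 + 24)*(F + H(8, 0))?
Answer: 4624/1263955065 ≈ 3.6584e-6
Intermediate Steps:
p(u) = -5
H(d, h) = -39 (H(d, h) = -18 + 3*(-7) = -18 - 21 = -39)
F = -1/68 (F = 1/(-5 - 63) = 1/(-68) = -1/68 ≈ -0.014706)
k = -34489/68 (k = (-11 + 24)*(-1/68 - 39) = 13*(-2653/68) = -34489/68 ≈ -507.19)
1/(-7756 + (-23 + k)²) = 1/(-7756 + (-23 - 34489/68)²) = 1/(-7756 + (-36053/68)²) = 1/(-7756 + 1299818809/4624) = 1/(1263955065/4624) = 4624/1263955065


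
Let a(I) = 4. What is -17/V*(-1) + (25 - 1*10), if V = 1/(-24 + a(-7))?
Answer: -325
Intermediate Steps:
V = -1/20 (V = 1/(-24 + 4) = 1/(-20) = -1/20 ≈ -0.050000)
-17/V*(-1) + (25 - 1*10) = -17/(-1/20)*(-1) + (25 - 1*10) = -17*(-20)*(-1) + (25 - 10) = 340*(-1) + 15 = -340 + 15 = -325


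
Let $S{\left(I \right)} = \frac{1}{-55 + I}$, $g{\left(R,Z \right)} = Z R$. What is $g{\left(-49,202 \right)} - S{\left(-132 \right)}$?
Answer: $- \frac{1850925}{187} \approx -9898.0$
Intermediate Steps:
$g{\left(R,Z \right)} = R Z$
$g{\left(-49,202 \right)} - S{\left(-132 \right)} = \left(-49\right) 202 - \frac{1}{-55 - 132} = -9898 - \frac{1}{-187} = -9898 - - \frac{1}{187} = -9898 + \frac{1}{187} = - \frac{1850925}{187}$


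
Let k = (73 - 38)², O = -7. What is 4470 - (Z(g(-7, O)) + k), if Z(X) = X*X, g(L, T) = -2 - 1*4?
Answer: 3209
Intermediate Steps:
g(L, T) = -6 (g(L, T) = -2 - 4 = -6)
k = 1225 (k = 35² = 1225)
Z(X) = X²
4470 - (Z(g(-7, O)) + k) = 4470 - ((-6)² + 1225) = 4470 - (36 + 1225) = 4470 - 1*1261 = 4470 - 1261 = 3209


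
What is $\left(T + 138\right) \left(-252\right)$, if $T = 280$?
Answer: $-105336$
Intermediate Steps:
$\left(T + 138\right) \left(-252\right) = \left(280 + 138\right) \left(-252\right) = 418 \left(-252\right) = -105336$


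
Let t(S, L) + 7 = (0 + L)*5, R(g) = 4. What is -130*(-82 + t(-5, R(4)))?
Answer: 8970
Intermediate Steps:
t(S, L) = -7 + 5*L (t(S, L) = -7 + (0 + L)*5 = -7 + L*5 = -7 + 5*L)
-130*(-82 + t(-5, R(4))) = -130*(-82 + (-7 + 5*4)) = -130*(-82 + (-7 + 20)) = -130*(-82 + 13) = -130*(-69) = 8970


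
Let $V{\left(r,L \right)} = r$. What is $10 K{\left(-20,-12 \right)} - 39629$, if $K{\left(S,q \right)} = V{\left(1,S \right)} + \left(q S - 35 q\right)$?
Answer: $-33019$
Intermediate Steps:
$K{\left(S,q \right)} = 1 - 35 q + S q$ ($K{\left(S,q \right)} = 1 + \left(q S - 35 q\right) = 1 + \left(S q - 35 q\right) = 1 + \left(- 35 q + S q\right) = 1 - 35 q + S q$)
$10 K{\left(-20,-12 \right)} - 39629 = 10 \left(1 - -420 - -240\right) - 39629 = 10 \left(1 + 420 + 240\right) - 39629 = 10 \cdot 661 - 39629 = 6610 - 39629 = -33019$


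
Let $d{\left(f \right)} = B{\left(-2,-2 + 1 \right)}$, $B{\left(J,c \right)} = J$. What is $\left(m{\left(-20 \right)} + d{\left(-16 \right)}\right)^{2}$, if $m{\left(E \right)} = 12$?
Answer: $100$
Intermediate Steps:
$d{\left(f \right)} = -2$
$\left(m{\left(-20 \right)} + d{\left(-16 \right)}\right)^{2} = \left(12 - 2\right)^{2} = 10^{2} = 100$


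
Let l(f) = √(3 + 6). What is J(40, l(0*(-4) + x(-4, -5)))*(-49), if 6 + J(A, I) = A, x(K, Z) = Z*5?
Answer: -1666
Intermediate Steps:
x(K, Z) = 5*Z
l(f) = 3 (l(f) = √9 = 3)
J(A, I) = -6 + A
J(40, l(0*(-4) + x(-4, -5)))*(-49) = (-6 + 40)*(-49) = 34*(-49) = -1666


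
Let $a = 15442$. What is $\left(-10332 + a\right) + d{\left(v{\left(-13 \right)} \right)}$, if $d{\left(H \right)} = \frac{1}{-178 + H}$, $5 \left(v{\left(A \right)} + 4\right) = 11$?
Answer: $\frac{4593885}{899} \approx 5110.0$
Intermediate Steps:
$v{\left(A \right)} = - \frac{9}{5}$ ($v{\left(A \right)} = -4 + \frac{1}{5} \cdot 11 = -4 + \frac{11}{5} = - \frac{9}{5}$)
$\left(-10332 + a\right) + d{\left(v{\left(-13 \right)} \right)} = \left(-10332 + 15442\right) + \frac{1}{-178 - \frac{9}{5}} = 5110 + \frac{1}{- \frac{899}{5}} = 5110 - \frac{5}{899} = \frac{4593885}{899}$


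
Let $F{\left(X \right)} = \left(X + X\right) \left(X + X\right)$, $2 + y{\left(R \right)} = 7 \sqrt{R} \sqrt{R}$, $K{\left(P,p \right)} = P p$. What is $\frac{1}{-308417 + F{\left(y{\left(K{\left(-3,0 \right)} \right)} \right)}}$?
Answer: $- \frac{1}{308401} \approx -3.2425 \cdot 10^{-6}$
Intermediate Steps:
$y{\left(R \right)} = -2 + 7 R$ ($y{\left(R \right)} = -2 + 7 \sqrt{R} \sqrt{R} = -2 + 7 R$)
$F{\left(X \right)} = 4 X^{2}$ ($F{\left(X \right)} = 2 X 2 X = 4 X^{2}$)
$\frac{1}{-308417 + F{\left(y{\left(K{\left(-3,0 \right)} \right)} \right)}} = \frac{1}{-308417 + 4 \left(-2 + 7 \left(\left(-3\right) 0\right)\right)^{2}} = \frac{1}{-308417 + 4 \left(-2 + 7 \cdot 0\right)^{2}} = \frac{1}{-308417 + 4 \left(-2 + 0\right)^{2}} = \frac{1}{-308417 + 4 \left(-2\right)^{2}} = \frac{1}{-308417 + 4 \cdot 4} = \frac{1}{-308417 + 16} = \frac{1}{-308401} = - \frac{1}{308401}$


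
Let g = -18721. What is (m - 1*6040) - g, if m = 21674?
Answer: 34355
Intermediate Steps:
(m - 1*6040) - g = (21674 - 1*6040) - 1*(-18721) = (21674 - 6040) + 18721 = 15634 + 18721 = 34355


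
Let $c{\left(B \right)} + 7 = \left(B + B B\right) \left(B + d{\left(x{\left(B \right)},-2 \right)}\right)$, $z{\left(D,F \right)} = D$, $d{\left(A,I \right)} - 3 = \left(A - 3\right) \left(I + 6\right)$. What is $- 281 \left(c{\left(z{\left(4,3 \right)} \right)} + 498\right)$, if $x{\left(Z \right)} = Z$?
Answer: $-199791$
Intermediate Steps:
$d{\left(A,I \right)} = 3 + \left(-3 + A\right) \left(6 + I\right)$ ($d{\left(A,I \right)} = 3 + \left(A - 3\right) \left(I + 6\right) = 3 + \left(-3 + A\right) \left(6 + I\right)$)
$c{\left(B \right)} = -7 + \left(-9 + 5 B\right) \left(B + B^{2}\right)$ ($c{\left(B \right)} = -7 + \left(B + B B\right) \left(B + \left(-15 - -6 + 6 B + B \left(-2\right)\right)\right) = -7 + \left(B + B^{2}\right) \left(B + \left(-15 + 6 + 6 B - 2 B\right)\right) = -7 + \left(B + B^{2}\right) \left(B + \left(-9 + 4 B\right)\right) = -7 + \left(B + B^{2}\right) \left(-9 + 5 B\right) = -7 + \left(-9 + 5 B\right) \left(B + B^{2}\right)$)
$- 281 \left(c{\left(z{\left(4,3 \right)} \right)} + 498\right) = - 281 \left(\left(-7 - 36 - 4 \cdot 4^{2} + 5 \cdot 4^{3}\right) + 498\right) = - 281 \left(\left(-7 - 36 - 64 + 5 \cdot 64\right) + 498\right) = - 281 \left(\left(-7 - 36 - 64 + 320\right) + 498\right) = - 281 \left(213 + 498\right) = \left(-281\right) 711 = -199791$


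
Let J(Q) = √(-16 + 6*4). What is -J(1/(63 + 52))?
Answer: -2*√2 ≈ -2.8284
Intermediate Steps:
J(Q) = 2*√2 (J(Q) = √(-16 + 24) = √8 = 2*√2)
-J(1/(63 + 52)) = -2*√2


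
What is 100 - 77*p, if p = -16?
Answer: 1332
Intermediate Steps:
100 - 77*p = 100 - 77*(-16) = 100 + 1232 = 1332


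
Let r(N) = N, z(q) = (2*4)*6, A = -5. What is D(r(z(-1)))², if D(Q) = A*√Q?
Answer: 1200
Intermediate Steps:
z(q) = 48 (z(q) = 8*6 = 48)
D(Q) = -5*√Q
D(r(z(-1)))² = (-20*√3)² = 1200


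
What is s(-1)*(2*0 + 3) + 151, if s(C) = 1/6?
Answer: 303/2 ≈ 151.50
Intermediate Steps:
s(C) = 1/6
s(-1)*(2*0 + 3) + 151 = (2*0 + 3)/6 + 151 = (0 + 3)/6 + 151 = (1/6)*3 + 151 = 1/2 + 151 = 303/2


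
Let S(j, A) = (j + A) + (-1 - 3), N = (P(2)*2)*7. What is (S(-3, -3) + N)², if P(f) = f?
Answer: 324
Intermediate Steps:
N = 28 (N = (2*2)*7 = 4*7 = 28)
S(j, A) = -4 + A + j (S(j, A) = (A + j) - 4 = -4 + A + j)
(S(-3, -3) + N)² = ((-4 - 3 - 3) + 28)² = (-10 + 28)² = 18² = 324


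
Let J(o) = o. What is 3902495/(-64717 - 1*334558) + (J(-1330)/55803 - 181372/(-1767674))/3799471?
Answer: -7697888372150808740641/787592139467200998645 ≈ -9.7740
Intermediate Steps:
3902495/(-64717 - 1*334558) + (J(-1330)/55803 - 181372/(-1767674))/3799471 = 3902495/(-64717 - 1*334558) + (-1330/55803 - 181372/(-1767674))/3799471 = 3902495/(-64717 - 334558) + (-1330*1/55803 - 181372*(-1/1767674))*(1/3799471) = 3902495/(-399275) + (-70/2937 + 90686/883837)*(1/3799471) = 3902495*(-1/399275) + (204476192/2595829269)*(1/3799471) = -780499/79855 + 204476192/9862778028516699 = -7697888372150808740641/787592139467200998645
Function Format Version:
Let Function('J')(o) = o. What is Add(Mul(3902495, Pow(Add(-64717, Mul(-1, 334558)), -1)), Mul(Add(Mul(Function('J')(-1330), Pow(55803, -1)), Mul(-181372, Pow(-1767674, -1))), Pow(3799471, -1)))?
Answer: Rational(-7697888372150808740641, 787592139467200998645) ≈ -9.7740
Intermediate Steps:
Add(Mul(3902495, Pow(Add(-64717, Mul(-1, 334558)), -1)), Mul(Add(Mul(Function('J')(-1330), Pow(55803, -1)), Mul(-181372, Pow(-1767674, -1))), Pow(3799471, -1))) = Add(Mul(3902495, Pow(Add(-64717, Mul(-1, 334558)), -1)), Mul(Add(Mul(-1330, Pow(55803, -1)), Mul(-181372, Pow(-1767674, -1))), Pow(3799471, -1))) = Add(Mul(3902495, Pow(Add(-64717, -334558), -1)), Mul(Add(Mul(-1330, Rational(1, 55803)), Mul(-181372, Rational(-1, 1767674))), Rational(1, 3799471))) = Add(Mul(3902495, Pow(-399275, -1)), Mul(Add(Rational(-70, 2937), Rational(90686, 883837)), Rational(1, 3799471))) = Add(Mul(3902495, Rational(-1, 399275)), Mul(Rational(204476192, 2595829269), Rational(1, 3799471))) = Add(Rational(-780499, 79855), Rational(204476192, 9862778028516699)) = Rational(-7697888372150808740641, 787592139467200998645)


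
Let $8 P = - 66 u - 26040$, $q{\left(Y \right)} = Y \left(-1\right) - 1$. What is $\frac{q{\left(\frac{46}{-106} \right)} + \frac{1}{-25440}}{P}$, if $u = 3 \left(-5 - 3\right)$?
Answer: $\frac{14401}{77770080} \approx 0.00018517$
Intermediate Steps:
$q{\left(Y \right)} = -1 - Y$ ($q{\left(Y \right)} = - Y - 1 = -1 - Y$)
$u = -24$ ($u = 3 \left(-8\right) = -24$)
$P = -3057$ ($P = \frac{\left(-66\right) \left(-24\right) - 26040}{8} = \frac{1584 - 26040}{8} = \frac{1}{8} \left(-24456\right) = -3057$)
$\frac{q{\left(\frac{46}{-106} \right)} + \frac{1}{-25440}}{P} = \frac{\left(-1 - \frac{46}{-106}\right) + \frac{1}{-25440}}{-3057} = \left(\left(-1 - 46 \left(- \frac{1}{106}\right)\right) - \frac{1}{25440}\right) \left(- \frac{1}{3057}\right) = \left(\left(-1 - - \frac{23}{53}\right) - \frac{1}{25440}\right) \left(- \frac{1}{3057}\right) = \left(\left(-1 + \frac{23}{53}\right) - \frac{1}{25440}\right) \left(- \frac{1}{3057}\right) = \left(- \frac{30}{53} - \frac{1}{25440}\right) \left(- \frac{1}{3057}\right) = \left(- \frac{14401}{25440}\right) \left(- \frac{1}{3057}\right) = \frac{14401}{77770080}$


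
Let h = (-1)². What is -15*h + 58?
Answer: 43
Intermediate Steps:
h = 1
-15*h + 58 = -15*1 + 58 = -15 + 58 = 43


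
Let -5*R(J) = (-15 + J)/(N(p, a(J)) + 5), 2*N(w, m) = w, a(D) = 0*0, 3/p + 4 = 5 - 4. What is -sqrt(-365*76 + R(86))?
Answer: -I*sqrt(6242210)/15 ≈ -166.56*I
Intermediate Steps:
p = -1 (p = 3/(-4 + (5 - 4)) = 3/(-4 + 1) = 3/(-3) = 3*(-1/3) = -1)
a(D) = 0
N(w, m) = w/2
R(J) = 2/3 - 2*J/45 (R(J) = -(-15 + J)/(5*((1/2)*(-1) + 5)) = -(-15 + J)/(5*(-1/2 + 5)) = -(-15 + J)/(5*9/2) = -(-15 + J)*2/(5*9) = -(-10/3 + 2*J/9)/5 = 2/3 - 2*J/45)
-sqrt(-365*76 + R(86)) = -sqrt(-365*76 + (2/3 - 2/45*86)) = -sqrt(-27740 + (2/3 - 172/45)) = -sqrt(-27740 - 142/45) = -sqrt(-1248442/45) = -I*sqrt(6242210)/15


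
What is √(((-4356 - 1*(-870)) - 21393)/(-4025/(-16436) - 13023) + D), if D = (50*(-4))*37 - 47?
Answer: I*√6961003628379953659/30577429 ≈ 86.285*I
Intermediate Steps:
D = -7447 (D = -200*37 - 47 = -7400 - 47 = -7447)
√(((-4356 - 1*(-870)) - 21393)/(-4025/(-16436) - 13023) + D) = √(((-4356 - 1*(-870)) - 21393)/(-4025/(-16436) - 13023) - 7447) = √(((-4356 + 870) - 21393)/(-4025*(-1/16436) - 13023) - 7447) = √((-3486 - 21393)/(575/2348 - 13023) - 7447) = √(-24879/(-30577429/2348) - 7447) = √(-24879*(-2348/30577429) - 7447) = √(58415892/30577429 - 7447) = √(-227651697871/30577429) = I*√6961003628379953659/30577429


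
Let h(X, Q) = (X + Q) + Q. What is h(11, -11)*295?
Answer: -3245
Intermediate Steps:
h(X, Q) = X + 2*Q (h(X, Q) = (Q + X) + Q = X + 2*Q)
h(11, -11)*295 = (11 + 2*(-11))*295 = (11 - 22)*295 = -11*295 = -3245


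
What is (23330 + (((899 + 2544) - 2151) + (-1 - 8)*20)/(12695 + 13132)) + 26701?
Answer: 1292151749/25827 ≈ 50031.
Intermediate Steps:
(23330 + (((899 + 2544) - 2151) + (-1 - 8)*20)/(12695 + 13132)) + 26701 = (23330 + ((3443 - 2151) - 9*20)/25827) + 26701 = (23330 + (1292 - 180)*(1/25827)) + 26701 = (23330 + 1112*(1/25827)) + 26701 = (23330 + 1112/25827) + 26701 = 602545022/25827 + 26701 = 1292151749/25827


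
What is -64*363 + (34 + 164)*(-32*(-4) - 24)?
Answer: -2640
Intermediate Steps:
-64*363 + (34 + 164)*(-32*(-4) - 24) = -23232 + 198*(128 - 24) = -23232 + 198*104 = -23232 + 20592 = -2640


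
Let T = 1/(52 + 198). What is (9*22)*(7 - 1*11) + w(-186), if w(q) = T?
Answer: -197999/250 ≈ -792.00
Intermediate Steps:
T = 1/250 ≈ 0.0040000
w(q) = 1/250
(9*22)*(7 - 1*11) + w(-186) = (9*22)*(7 - 1*11) + 1/250 = 198*(7 - 11) + 1/250 = 198*(-4) + 1/250 = -792 + 1/250 = -197999/250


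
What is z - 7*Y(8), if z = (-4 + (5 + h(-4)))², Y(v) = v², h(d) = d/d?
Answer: -444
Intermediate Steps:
h(d) = 1
z = 4 (z = (-4 + (5 + 1))² = (-4 + 6)² = 2² = 4)
z - 7*Y(8) = 4 - 7*8² = 4 - 7*64 = 4 - 448 = -444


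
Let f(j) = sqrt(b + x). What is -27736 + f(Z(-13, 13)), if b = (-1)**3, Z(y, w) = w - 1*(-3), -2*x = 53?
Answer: -27736 + I*sqrt(110)/2 ≈ -27736.0 + 5.244*I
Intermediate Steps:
x = -53/2 (x = -1/2*53 = -53/2 ≈ -26.500)
Z(y, w) = 3 + w (Z(y, w) = w + 3 = 3 + w)
b = -1
f(j) = I*sqrt(110)/2 (f(j) = sqrt(-1 - 53/2) = sqrt(-55/2) = I*sqrt(110)/2)
-27736 + f(Z(-13, 13)) = -27736 + I*sqrt(110)/2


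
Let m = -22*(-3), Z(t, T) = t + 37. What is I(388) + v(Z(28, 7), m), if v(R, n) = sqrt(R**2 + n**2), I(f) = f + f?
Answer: 776 + sqrt(8581) ≈ 868.63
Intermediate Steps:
Z(t, T) = 37 + t
I(f) = 2*f
m = 66
I(388) + v(Z(28, 7), m) = 2*388 + sqrt((37 + 28)**2 + 66**2) = 776 + sqrt(65**2 + 4356) = 776 + sqrt(4225 + 4356) = 776 + sqrt(8581)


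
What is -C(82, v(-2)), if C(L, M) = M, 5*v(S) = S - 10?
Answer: 12/5 ≈ 2.4000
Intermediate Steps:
v(S) = -2 + S/5 (v(S) = (S - 10)/5 = (-10 + S)/5 = -2 + S/5)
-C(82, v(-2)) = -(-2 + (⅕)*(-2)) = -(-2 - ⅖) = -1*(-12/5) = 12/5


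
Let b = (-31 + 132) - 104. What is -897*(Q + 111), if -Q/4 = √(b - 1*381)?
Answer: -99567 + 28704*I*√6 ≈ -99567.0 + 70310.0*I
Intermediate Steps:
b = -3 (b = 101 - 104 = -3)
Q = -32*I*√6 (Q = -4*√(-3 - 1*381) = -4*√(-3 - 381) = -32*I*√6 ≈ -78.384*I)
-897*(Q + 111) = -897*(-32*I*√6 + 111) = -897*(111 - 32*I*√6) = -99567 + 28704*I*√6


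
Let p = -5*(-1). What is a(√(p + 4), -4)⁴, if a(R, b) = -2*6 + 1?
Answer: 14641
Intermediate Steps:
p = 5
a(R, b) = -11 (a(R, b) = -12 + 1 = -11)
a(√(p + 4), -4)⁴ = (-11)⁴ = 14641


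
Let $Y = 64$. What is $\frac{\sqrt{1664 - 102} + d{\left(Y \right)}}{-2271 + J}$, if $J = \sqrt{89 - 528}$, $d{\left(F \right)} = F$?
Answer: $- \frac{64 + \sqrt{1562}}{2271 - i \sqrt{439}} \approx -0.045581 - 0.00042053 i$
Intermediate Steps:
$J = i \sqrt{439}$ ($J = \sqrt{-439} = i \sqrt{439} \approx 20.952 i$)
$\frac{\sqrt{1664 - 102} + d{\left(Y \right)}}{-2271 + J} = \frac{\sqrt{1664 - 102} + 64}{-2271 + i \sqrt{439}} = \frac{\sqrt{1562} + 64}{-2271 + i \sqrt{439}} = \frac{64 + \sqrt{1562}}{-2271 + i \sqrt{439}}$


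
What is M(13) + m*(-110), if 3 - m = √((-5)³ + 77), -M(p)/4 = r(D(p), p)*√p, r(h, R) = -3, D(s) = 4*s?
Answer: -330 + 12*√13 + 440*I*√3 ≈ -286.73 + 762.1*I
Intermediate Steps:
M(p) = 12*√p (M(p) = -(-12)*√p = 12*√p)
m = 3 - 4*I*√3 (m = 3 - √((-5)³ + 77) = 3 - √(-125 + 77) = 3 - √(-48) = 3 - 4*I*√3 ≈ 3.0 - 6.9282*I)
M(13) + m*(-110) = 12*√13 + (3 - 4*I*√3)*(-110) = 12*√13 + (-330 + 440*I*√3) = -330 + 12*√13 + 440*I*√3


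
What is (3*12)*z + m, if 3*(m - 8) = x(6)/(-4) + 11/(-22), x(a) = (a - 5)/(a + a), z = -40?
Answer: -206233/144 ≈ -1432.2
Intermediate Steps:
x(a) = (-5 + a)/(2*a) (x(a) = (-5 + a)/((2*a)) = (-5 + a)*(1/(2*a)) = (-5 + a)/(2*a))
m = 1127/144 (m = 8 + (((½)*(-5 + 6)/6)/(-4) + 11/(-22))/3 = 8 + (((½)*(⅙)*1)*(-¼) + 11*(-1/22))/3 = 8 + ((1/12)*(-¼) - ½)/3 = 8 + (-1/48 - ½)/3 = 8 + (⅓)*(-25/48) = 8 - 25/144 = 1127/144 ≈ 7.8264)
(3*12)*z + m = (3*12)*(-40) + 1127/144 = 36*(-40) + 1127/144 = -1440 + 1127/144 = -206233/144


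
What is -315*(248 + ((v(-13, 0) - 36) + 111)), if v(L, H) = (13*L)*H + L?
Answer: -97650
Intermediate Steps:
v(L, H) = L + 13*H*L (v(L, H) = 13*H*L + L = L + 13*H*L)
-315*(248 + ((v(-13, 0) - 36) + 111)) = -315*(248 + ((-13*(1 + 13*0) - 36) + 111)) = -315*(248 + ((-13*(1 + 0) - 36) + 111)) = -315*(248 + ((-13*1 - 36) + 111)) = -315*(248 + ((-13 - 36) + 111)) = -315*(248 + (-49 + 111)) = -315*(248 + 62) = -315*310 = -97650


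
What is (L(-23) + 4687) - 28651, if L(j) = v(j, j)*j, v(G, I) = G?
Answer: -23435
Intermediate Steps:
L(j) = j**2 (L(j) = j*j = j**2)
(L(-23) + 4687) - 28651 = ((-23)**2 + 4687) - 28651 = (529 + 4687) - 28651 = 5216 - 28651 = -23435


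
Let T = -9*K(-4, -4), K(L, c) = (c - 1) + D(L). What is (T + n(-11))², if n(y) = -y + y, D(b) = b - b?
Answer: 2025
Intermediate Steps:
D(b) = 0
K(L, c) = -1 + c (K(L, c) = (c - 1) + 0 = (-1 + c) + 0 = -1 + c)
n(y) = 0
T = 45 (T = -9*(-1 - 4) = -9*(-5) = 45)
(T + n(-11))² = (45 + 0)² = 45² = 2025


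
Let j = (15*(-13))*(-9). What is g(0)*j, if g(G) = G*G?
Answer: 0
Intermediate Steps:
j = 1755 (j = -195*(-9) = 1755)
g(G) = G**2
g(0)*j = 0**2*1755 = 0*1755 = 0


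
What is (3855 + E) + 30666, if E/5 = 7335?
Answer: 71196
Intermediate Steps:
E = 36675 (E = 5*7335 = 36675)
(3855 + E) + 30666 = (3855 + 36675) + 30666 = 40530 + 30666 = 71196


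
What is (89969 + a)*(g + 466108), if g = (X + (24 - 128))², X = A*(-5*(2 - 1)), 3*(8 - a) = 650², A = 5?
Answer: -73652532181/3 ≈ -2.4551e+10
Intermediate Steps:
a = -422476/3 (a = 8 - ⅓*650² = 8 - ⅓*422500 = 8 - 422500/3 = -422476/3 ≈ -1.4083e+5)
X = -25 (X = 5*(-5*(2 - 1)) = 5*(-5*1) = 5*(-5) = -25)
g = 16641 (g = (-25 + (24 - 128))² = (-25 - 104)² = (-129)² = 16641)
(89969 + a)*(g + 466108) = (89969 - 422476/3)*(16641 + 466108) = -152569/3*482749 = -73652532181/3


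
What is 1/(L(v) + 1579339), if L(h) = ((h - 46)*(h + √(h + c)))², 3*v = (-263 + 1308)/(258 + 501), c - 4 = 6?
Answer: 5398596954700365840637959/8645550040375383178057798568581 - 93004347817804051530*√49795/8645550040375383178057798568581 ≈ 6.2204e-7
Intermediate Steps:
c = 10 (c = 4 + 6 = 10)
v = 95/207 (v = ((-263 + 1308)/(258 + 501))/3 = (1045/759)/3 = (1045*(1/759))/3 = (⅓)*(95/69) = 95/207 ≈ 0.45894)
L(h) = (-46 + h)²*(h + √(10 + h))² (L(h) = ((h - 46)*(h + √(h + 10)))² = ((-46 + h)*(h + √(10 + h)))² = (-46 + h)²*(h + √(10 + h))²)
1/(L(v) + 1579339) = 1/((-46 + 95/207)²*(95/207 + √(10 + 95/207))² + 1579339) = 1/((-9427/207)²*(95/207 + √(2165/207))² + 1579339) = 1/(88868329*(95/207 + √49795/69)²/42849 + 1579339) = 1/(1579339 + 88868329*(95/207 + √49795/69)²/42849)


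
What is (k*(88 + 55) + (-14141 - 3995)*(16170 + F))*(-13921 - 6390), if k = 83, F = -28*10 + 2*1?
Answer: 5853740752773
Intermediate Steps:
F = -278 (F = -280 + 2 = -278)
(k*(88 + 55) + (-14141 - 3995)*(16170 + F))*(-13921 - 6390) = (83*(88 + 55) + (-14141 - 3995)*(16170 - 278))*(-13921 - 6390) = (83*143 - 18136*15892)*(-20311) = (11869 - 288217312)*(-20311) = -288205443*(-20311) = 5853740752773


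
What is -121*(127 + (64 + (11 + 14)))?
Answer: -26136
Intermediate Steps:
-121*(127 + (64 + (11 + 14))) = -121*(127 + (64 + 25)) = -121*(127 + 89) = -121*216 = -26136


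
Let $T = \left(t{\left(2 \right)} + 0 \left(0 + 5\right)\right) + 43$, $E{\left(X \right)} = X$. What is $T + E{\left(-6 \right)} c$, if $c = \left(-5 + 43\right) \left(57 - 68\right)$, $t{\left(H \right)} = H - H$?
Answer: $2551$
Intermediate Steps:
$t{\left(H \right)} = 0$
$T = 43$ ($T = \left(0 + 0 \left(0 + 5\right)\right) + 43 = \left(0 + 0 \cdot 5\right) + 43 = \left(0 + 0\right) + 43 = 0 + 43 = 43$)
$c = -418$ ($c = 38 \left(-11\right) = -418$)
$T + E{\left(-6 \right)} c = 43 - -2508 = 43 + 2508 = 2551$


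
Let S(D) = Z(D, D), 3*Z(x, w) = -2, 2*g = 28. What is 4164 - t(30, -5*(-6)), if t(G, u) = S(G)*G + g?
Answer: 4170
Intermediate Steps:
g = 14 (g = (½)*28 = 14)
Z(x, w) = -⅔ (Z(x, w) = (⅓)*(-2) = -⅔)
S(D) = -⅔
t(G, u) = 14 - 2*G/3 (t(G, u) = -2*G/3 + 14 = 14 - 2*G/3)
4164 - t(30, -5*(-6)) = 4164 - (14 - ⅔*30) = 4164 - (14 - 20) = 4164 - 1*(-6) = 4164 + 6 = 4170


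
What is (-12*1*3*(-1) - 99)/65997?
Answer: -7/7333 ≈ -0.00095459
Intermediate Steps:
(-12*1*3*(-1) - 99)/65997 = (-36*(-1) - 99)*(1/65997) = (-12*(-3) - 99)*(1/65997) = (36 - 99)*(1/65997) = -63*1/65997 = -7/7333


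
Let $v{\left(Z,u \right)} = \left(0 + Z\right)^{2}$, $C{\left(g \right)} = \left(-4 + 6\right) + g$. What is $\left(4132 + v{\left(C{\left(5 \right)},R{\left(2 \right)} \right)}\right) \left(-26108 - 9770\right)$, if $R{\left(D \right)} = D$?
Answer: $-150005918$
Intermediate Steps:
$C{\left(g \right)} = 2 + g$
$v{\left(Z,u \right)} = Z^{2}$
$\left(4132 + v{\left(C{\left(5 \right)},R{\left(2 \right)} \right)}\right) \left(-26108 - 9770\right) = \left(4132 + \left(2 + 5\right)^{2}\right) \left(-26108 - 9770\right) = \left(4132 + 7^{2}\right) \left(-35878\right) = \left(4132 + 49\right) \left(-35878\right) = 4181 \left(-35878\right) = -150005918$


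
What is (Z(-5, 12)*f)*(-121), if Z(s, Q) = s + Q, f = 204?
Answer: -172788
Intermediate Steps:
Z(s, Q) = Q + s
(Z(-5, 12)*f)*(-121) = ((12 - 5)*204)*(-121) = (7*204)*(-121) = 1428*(-121) = -172788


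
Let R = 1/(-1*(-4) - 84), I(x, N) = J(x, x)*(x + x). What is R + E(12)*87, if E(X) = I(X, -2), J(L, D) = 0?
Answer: -1/80 ≈ -0.012500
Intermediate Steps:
I(x, N) = 0 (I(x, N) = 0*(x + x) = 0*(2*x) = 0)
E(X) = 0
R = -1/80 (R = 1/(4 - 84) = 1/(-80) = -1/80 ≈ -0.012500)
R + E(12)*87 = -1/80 + 0*87 = -1/80 + 0 = -1/80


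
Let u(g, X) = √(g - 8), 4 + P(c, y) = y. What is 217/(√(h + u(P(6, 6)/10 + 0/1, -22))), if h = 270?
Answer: 217*√5/√(1350 + I*√195) ≈ 13.206 - 0.068297*I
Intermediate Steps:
P(c, y) = -4 + y
u(g, X) = √(-8 + g)
217/(√(h + u(P(6, 6)/10 + 0/1, -22))) = 217/(√(270 + √(-8 + ((-4 + 6)/10 + 0/1)))) = 217/(√(270 + √(-8 + (2*(⅒) + 0*1)))) = 217/(√(270 + √(-8 + (⅕ + 0)))) = 217/(√(270 + √(-8 + ⅕))) = 217/(√(270 + √(-39/5))) = 217/(√(270 + I*√195/5)) = 217/√(270 + I*√195/5)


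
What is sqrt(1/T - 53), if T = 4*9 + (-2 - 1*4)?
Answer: I*sqrt(47670)/30 ≈ 7.2778*I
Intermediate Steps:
T = 30 (T = 36 + (-2 - 4) = 36 - 6 = 30)
sqrt(1/T - 53) = sqrt(1/30 - 53) = sqrt(-1589/30) = I*sqrt(47670)/30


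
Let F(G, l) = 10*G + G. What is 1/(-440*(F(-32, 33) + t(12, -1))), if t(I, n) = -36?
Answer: 1/170720 ≈ 5.8575e-6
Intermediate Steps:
F(G, l) = 11*G
1/(-440*(F(-32, 33) + t(12, -1))) = 1/(-440*(11*(-32) - 36)) = 1/(-440*(-352 - 36)) = 1/(-440*(-388)) = 1/170720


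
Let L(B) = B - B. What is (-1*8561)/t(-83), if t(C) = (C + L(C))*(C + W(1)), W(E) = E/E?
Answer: -8561/6806 ≈ -1.2579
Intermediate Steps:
W(E) = 1
L(B) = 0
t(C) = C*(1 + C) (t(C) = (C + 0)*(C + 1) = C*(1 + C))
(-1*8561)/t(-83) = (-1*8561)/((-83*(1 - 83))) = -8561/((-83*(-82))) = -8561/6806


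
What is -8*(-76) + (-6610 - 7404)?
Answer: -13406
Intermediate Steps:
-8*(-76) + (-6610 - 7404) = 608 - 14014 = -13406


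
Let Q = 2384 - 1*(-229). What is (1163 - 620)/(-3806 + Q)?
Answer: -543/1193 ≈ -0.45515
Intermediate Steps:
Q = 2613 (Q = 2384 + 229 = 2613)
(1163 - 620)/(-3806 + Q) = (1163 - 620)/(-3806 + 2613) = 543/(-1193) = 543*(-1/1193) = -543/1193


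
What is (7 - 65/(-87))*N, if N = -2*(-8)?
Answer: 10784/87 ≈ 123.95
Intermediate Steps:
N = 16
(7 - 65/(-87))*N = (7 - 65/(-87))*16 = (7 - 65*(-1/87))*16 = (7 + 65/87)*16 = (674/87)*16 = 10784/87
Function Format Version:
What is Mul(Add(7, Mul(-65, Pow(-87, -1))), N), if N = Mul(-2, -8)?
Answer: Rational(10784, 87) ≈ 123.95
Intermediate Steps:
N = 16
Mul(Add(7, Mul(-65, Pow(-87, -1))), N) = Mul(Add(7, Mul(-65, Pow(-87, -1))), 16) = Mul(Add(7, Mul(-65, Rational(-1, 87))), 16) = Mul(Add(7, Rational(65, 87)), 16) = Mul(Rational(674, 87), 16) = Rational(10784, 87)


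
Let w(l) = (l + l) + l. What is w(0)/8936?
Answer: 0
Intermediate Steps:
w(l) = 3*l (w(l) = 2*l + l = 3*l)
w(0)/8936 = (3*0)/8936 = 0*(1/8936) = 0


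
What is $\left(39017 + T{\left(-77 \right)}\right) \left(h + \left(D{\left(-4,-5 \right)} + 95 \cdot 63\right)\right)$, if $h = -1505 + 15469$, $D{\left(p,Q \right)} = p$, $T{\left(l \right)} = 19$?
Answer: $778573020$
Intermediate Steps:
$h = 13964$
$\left(39017 + T{\left(-77 \right)}\right) \left(h + \left(D{\left(-4,-5 \right)} + 95 \cdot 63\right)\right) = \left(39017 + 19\right) \left(13964 + \left(-4 + 95 \cdot 63\right)\right) = 39036 \left(13964 + \left(-4 + 5985\right)\right) = 39036 \left(13964 + 5981\right) = 39036 \cdot 19945 = 778573020$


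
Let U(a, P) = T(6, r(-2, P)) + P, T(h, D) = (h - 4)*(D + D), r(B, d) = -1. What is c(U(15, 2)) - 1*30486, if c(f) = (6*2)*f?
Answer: -30510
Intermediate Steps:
T(h, D) = 2*D*(-4 + h) (T(h, D) = (-4 + h)*(2*D) = 2*D*(-4 + h))
U(a, P) = -4 + P (U(a, P) = 2*(-1)*(-4 + 6) + P = 2*(-1)*2 + P = -4 + P)
c(f) = 12*f
c(U(15, 2)) - 1*30486 = 12*(-4 + 2) - 1*30486 = 12*(-2) - 30486 = -24 - 30486 = -30510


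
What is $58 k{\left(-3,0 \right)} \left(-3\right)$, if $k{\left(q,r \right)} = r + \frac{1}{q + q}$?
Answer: $29$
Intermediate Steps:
$k{\left(q,r \right)} = r + \frac{1}{2 q}$
$58 k{\left(-3,0 \right)} \left(-3\right) = 58 \left(0 + \frac{1}{2 \left(-3\right)}\right) \left(-3\right) = 58 \left(0 + \frac{1}{2} \left(- \frac{1}{3}\right)\right) \left(-3\right) = 58 \left(0 - \frac{1}{6}\right) \left(-3\right) = 58 \left(- \frac{1}{6}\right) \left(-3\right) = \left(- \frac{29}{3}\right) \left(-3\right) = 29$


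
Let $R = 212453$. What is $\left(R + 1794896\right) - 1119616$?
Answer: $887733$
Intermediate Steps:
$\left(R + 1794896\right) - 1119616 = \left(212453 + 1794896\right) - 1119616 = 2007349 - 1119616 = 887733$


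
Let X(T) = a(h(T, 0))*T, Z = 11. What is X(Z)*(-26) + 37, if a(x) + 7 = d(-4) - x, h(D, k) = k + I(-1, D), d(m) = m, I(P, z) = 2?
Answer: 3755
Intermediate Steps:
h(D, k) = 2 + k (h(D, k) = k + 2 = 2 + k)
a(x) = -11 - x (a(x) = -7 + (-4 - x) = -11 - x)
X(T) = -13*T (X(T) = (-11 - (2 + 0))*T = (-11 - 1*2)*T = (-11 - 2)*T = -13*T)
X(Z)*(-26) + 37 = -13*11*(-26) + 37 = -143*(-26) + 37 = 3718 + 37 = 3755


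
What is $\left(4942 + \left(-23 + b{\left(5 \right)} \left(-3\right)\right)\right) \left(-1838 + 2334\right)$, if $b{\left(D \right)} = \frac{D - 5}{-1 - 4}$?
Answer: $2439824$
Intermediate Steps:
$b{\left(D \right)} = 1 - \frac{D}{5}$ ($b{\left(D \right)} = \frac{-5 + D}{-5} = \left(-5 + D\right) \left(- \frac{1}{5}\right) = 1 - \frac{D}{5}$)
$\left(4942 + \left(-23 + b{\left(5 \right)} \left(-3\right)\right)\right) \left(-1838 + 2334\right) = \left(4942 - \left(23 - \left(1 - 1\right) \left(-3\right)\right)\right) \left(-1838 + 2334\right) = \left(4942 - \left(23 - \left(1 - 1\right) \left(-3\right)\right)\right) 496 = \left(4942 + \left(-23 + 0 \left(-3\right)\right)\right) 496 = \left(4942 + \left(-23 + 0\right)\right) 496 = \left(4942 - 23\right) 496 = 4919 \cdot 496 = 2439824$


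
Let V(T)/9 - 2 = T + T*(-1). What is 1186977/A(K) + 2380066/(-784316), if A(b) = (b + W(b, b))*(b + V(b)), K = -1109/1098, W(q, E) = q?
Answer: -21586032133172659/624086123570 ≈ -34588.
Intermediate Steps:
V(T) = 18 (V(T) = 18 + 9*(T + T*(-1)) = 18 + 9*(T - T) = 18 + 9*0 = 18 + 0 = 18)
K = -1109/1098 (K = -1109*1/1098 = -1109/1098 ≈ -1.0100)
A(b) = 2*b*(18 + b) (A(b) = (b + b)*(b + 18) = (2*b)*(18 + b) = 2*b*(18 + b))
1186977/A(K) + 2380066/(-784316) = 1186977/((2*(-1109/1098)*(18 - 1109/1098))) + 2380066/(-784316) = 1186977/((2*(-1109/1098)*(18655/1098))) + 2380066*(-1/784316) = 1186977/(-20688395/602802) - 91541/30166 = 1186977*(-602802/20688395) - 91541/30166 = -715512109554/20688395 - 91541/30166 = -21586032133172659/624086123570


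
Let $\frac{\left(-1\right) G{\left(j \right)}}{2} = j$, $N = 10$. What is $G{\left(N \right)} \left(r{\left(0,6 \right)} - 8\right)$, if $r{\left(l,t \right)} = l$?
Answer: $160$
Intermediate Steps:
$G{\left(j \right)} = - 2 j$
$G{\left(N \right)} \left(r{\left(0,6 \right)} - 8\right) = \left(-2\right) 10 \left(0 - 8\right) = \left(-20\right) \left(-8\right) = 160$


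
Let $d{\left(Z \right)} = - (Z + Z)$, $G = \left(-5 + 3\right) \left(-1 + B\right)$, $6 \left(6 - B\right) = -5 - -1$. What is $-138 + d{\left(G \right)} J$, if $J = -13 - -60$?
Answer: $\frac{2782}{3} \approx 927.33$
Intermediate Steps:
$B = \frac{20}{3}$ ($B = 6 - \frac{-5 - -1}{6} = 6 - \frac{-5 + 1}{6} = 6 - - \frac{2}{3} = 6 + \frac{2}{3} = \frac{20}{3} \approx 6.6667$)
$G = - \frac{34}{3}$ ($G = \left(-5 + 3\right) \left(-1 + \frac{20}{3}\right) = \left(-2\right) \frac{17}{3} = - \frac{34}{3} \approx -11.333$)
$d{\left(Z \right)} = - 2 Z$
$J = 47$ ($J = -13 + 60 = 47$)
$-138 + d{\left(G \right)} J = -138 + \left(-2\right) \left(- \frac{34}{3}\right) 47 = -138 + \frac{68}{3} \cdot 47 = -138 + \frac{3196}{3} = \frac{2782}{3}$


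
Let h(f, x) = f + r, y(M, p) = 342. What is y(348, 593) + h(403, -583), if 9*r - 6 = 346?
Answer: 7057/9 ≈ 784.11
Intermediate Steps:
r = 352/9 (r = 2/3 + (1/9)*346 = 2/3 + 346/9 = 352/9 ≈ 39.111)
h(f, x) = 352/9 + f (h(f, x) = f + 352/9 = 352/9 + f)
y(348, 593) + h(403, -583) = 342 + (352/9 + 403) = 342 + 3979/9 = 7057/9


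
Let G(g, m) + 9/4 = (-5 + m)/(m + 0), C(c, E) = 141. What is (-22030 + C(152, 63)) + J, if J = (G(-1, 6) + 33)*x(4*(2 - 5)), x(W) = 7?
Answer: -260071/12 ≈ -21673.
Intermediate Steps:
G(g, m) = -9/4 + (-5 + m)/m (G(g, m) = -9/4 + (-5 + m)/(m + 0) = -9/4 + (-5 + m)/m)
J = 2597/12 (J = ((-5/4 - 5/6) + 33)*7 = ((-5/4 - 5*⅙) + 33)*7 = ((-5/4 - ⅚) + 33)*7 = (-25/12 + 33)*7 = (371/12)*7 = 2597/12 ≈ 216.42)
(-22030 + C(152, 63)) + J = (-22030 + 141) + 2597/12 = -21889 + 2597/12 = -260071/12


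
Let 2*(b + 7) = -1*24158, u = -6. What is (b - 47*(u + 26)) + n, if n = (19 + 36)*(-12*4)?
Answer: -15666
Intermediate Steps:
n = -2640 (n = 55*(-48) = -2640)
b = -12086 (b = -7 + (-1*24158)/2 = -7 + (½)*(-24158) = -7 - 12079 = -12086)
(b - 47*(u + 26)) + n = (-12086 - 47*(-6 + 26)) - 2640 = (-12086 - 47*20) - 2640 = (-12086 - 940) - 2640 = -13026 - 2640 = -15666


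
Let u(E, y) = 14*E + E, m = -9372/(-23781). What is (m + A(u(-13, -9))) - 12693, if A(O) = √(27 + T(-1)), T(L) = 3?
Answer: -100614287/7927 + √30 ≈ -12687.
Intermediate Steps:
m = 3124/7927 (m = -9372*(-1/23781) = 3124/7927 ≈ 0.39410)
u(E, y) = 15*E
A(O) = √30 (A(O) = √(27 + 3) = √30)
(m + A(u(-13, -9))) - 12693 = (3124/7927 + √30) - 12693 = -100614287/7927 + √30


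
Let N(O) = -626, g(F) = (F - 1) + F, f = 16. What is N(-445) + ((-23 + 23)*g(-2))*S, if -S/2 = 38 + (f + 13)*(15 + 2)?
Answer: -626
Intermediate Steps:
g(F) = -1 + 2*F (g(F) = (-1 + F) + F = -1 + 2*F)
S = -1062 (S = -2*(38 + (16 + 13)*(15 + 2)) = -2*(38 + 29*17) = -2*(38 + 493) = -2*531 = -1062)
N(-445) + ((-23 + 23)*g(-2))*S = -626 + ((-23 + 23)*(-1 + 2*(-2)))*(-1062) = -626 + (0*(-1 - 4))*(-1062) = -626 + (0*(-5))*(-1062) = -626 + 0*(-1062) = -626 + 0 = -626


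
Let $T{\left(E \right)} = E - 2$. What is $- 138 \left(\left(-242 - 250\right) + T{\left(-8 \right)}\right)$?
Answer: $69276$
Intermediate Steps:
$T{\left(E \right)} = -2 + E$ ($T{\left(E \right)} = E - 2 = -2 + E$)
$- 138 \left(\left(-242 - 250\right) + T{\left(-8 \right)}\right) = - 138 \left(\left(-242 - 250\right) - 10\right) = - 138 \left(-492 - 10\right) = \left(-138\right) \left(-502\right) = 69276$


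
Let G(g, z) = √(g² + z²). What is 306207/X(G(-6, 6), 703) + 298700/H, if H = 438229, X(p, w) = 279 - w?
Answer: -134062138603/185809096 ≈ -721.50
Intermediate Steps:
306207/X(G(-6, 6), 703) + 298700/H = 306207/(279 - 1*703) + 298700/438229 = 306207/(279 - 703) + 298700*(1/438229) = 306207/(-424) + 298700/438229 = 306207*(-1/424) + 298700/438229 = -306207/424 + 298700/438229 = -134062138603/185809096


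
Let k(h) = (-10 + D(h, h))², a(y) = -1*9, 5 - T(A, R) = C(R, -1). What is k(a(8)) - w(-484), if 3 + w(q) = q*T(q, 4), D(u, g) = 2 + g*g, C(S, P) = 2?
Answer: 6784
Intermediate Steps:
T(A, R) = 3 (T(A, R) = 5 - 1*2 = 5 - 2 = 3)
D(u, g) = 2 + g²
a(y) = -9
w(q) = -3 + 3*q (w(q) = -3 + q*3 = -3 + 3*q)
k(h) = (-8 + h²)² (k(h) = (-10 + (2 + h²))² = (-8 + h²)²)
k(a(8)) - w(-484) = (-8 + (-9)²)² - (-3 + 3*(-484)) = (-8 + 81)² - (-3 - 1452) = 73² - 1*(-1455) = 5329 + 1455 = 6784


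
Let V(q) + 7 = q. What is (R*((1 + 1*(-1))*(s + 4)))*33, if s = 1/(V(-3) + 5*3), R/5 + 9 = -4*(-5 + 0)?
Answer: 0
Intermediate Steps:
V(q) = -7 + q
R = 55 (R = -45 + 5*(-4*(-5 + 0)) = -45 + 5*(-4*(-5)) = -45 + 5*20 = -45 + 100 = 55)
s = ⅕ (s = 1/((-7 - 3) + 5*3) = 1/(-10 + 15) = 1/5 = ⅕ ≈ 0.20000)
(R*((1 + 1*(-1))*(s + 4)))*33 = (55*((1 + 1*(-1))*(⅕ + 4)))*33 = (55*((1 - 1)*(21/5)))*33 = (55*(0*(21/5)))*33 = (55*0)*33 = 0*33 = 0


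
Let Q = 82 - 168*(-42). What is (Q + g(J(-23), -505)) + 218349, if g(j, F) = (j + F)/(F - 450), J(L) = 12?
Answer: 215340578/955 ≈ 2.2549e+5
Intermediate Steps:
Q = 7138 (Q = 82 + 7056 = 7138)
g(j, F) = (F + j)/(-450 + F)
(Q + g(J(-23), -505)) + 218349 = (7138 + (-505 + 12)/(-450 - 505)) + 218349 = (7138 - 493/(-955)) + 218349 = (7138 - 1/955*(-493)) + 218349 = (7138 + 493/955) + 218349 = 6817283/955 + 218349 = 215340578/955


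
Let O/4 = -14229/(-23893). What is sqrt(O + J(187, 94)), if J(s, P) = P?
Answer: sqrt(55022186194)/23893 ≈ 9.8174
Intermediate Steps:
O = 56916/23893 (O = 4*(-14229/(-23893)) = 4*(-14229*(-1/23893)) = 4*(14229/23893) = 56916/23893 ≈ 2.3821)
sqrt(O + J(187, 94)) = sqrt(56916/23893 + 94) = sqrt(2302858/23893) = sqrt(55022186194)/23893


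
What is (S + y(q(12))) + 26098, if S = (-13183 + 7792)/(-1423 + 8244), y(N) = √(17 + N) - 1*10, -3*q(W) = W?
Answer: 177940857/6821 + √13 ≈ 26091.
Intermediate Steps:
q(W) = -W/3
y(N) = -10 + √(17 + N) (y(N) = √(17 + N) - 10 = -10 + √(17 + N))
S = -5391/6821 ≈ -0.79035
(S + y(q(12))) + 26098 = (-5391/6821 + (-10 + √(17 - ⅓*12))) + 26098 = (-5391/6821 + (-10 + √(17 - 4))) + 26098 = (-5391/6821 + (-10 + √13)) + 26098 = (-73601/6821 + √13) + 26098 = 177940857/6821 + √13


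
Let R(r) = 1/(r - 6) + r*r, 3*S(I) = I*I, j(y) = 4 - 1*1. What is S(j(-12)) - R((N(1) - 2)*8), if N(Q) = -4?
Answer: -124253/54 ≈ -2301.0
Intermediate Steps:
j(y) = 3 (j(y) = 4 - 1 = 3)
S(I) = I**2/3 (S(I) = (I*I)/3 = I**2/3)
R(r) = r**2 + 1/(-6 + r) (R(r) = 1/(-6 + r) + r**2 = r**2 + 1/(-6 + r))
S(j(-12)) - R((N(1) - 2)*8) = (1/3)*3**2 - (1 + ((-4 - 2)*8)**3 - 6*64*(-4 - 2)**2)/(-6 + (-4 - 2)*8) = (1/3)*9 - (1 + (-6*8)**3 - 6*(-6*8)**2)/(-6 - 6*8) = 3 - (1 + (-48)**3 - 6*(-48)**2)/(-6 - 48) = 3 - (1 - 110592 - 6*2304)/(-54) = 3 - (-1)*(1 - 110592 - 13824)/54 = 3 - (-1)*(-124415)/54 = 3 - 1*124415/54 = 3 - 124415/54 = -124253/54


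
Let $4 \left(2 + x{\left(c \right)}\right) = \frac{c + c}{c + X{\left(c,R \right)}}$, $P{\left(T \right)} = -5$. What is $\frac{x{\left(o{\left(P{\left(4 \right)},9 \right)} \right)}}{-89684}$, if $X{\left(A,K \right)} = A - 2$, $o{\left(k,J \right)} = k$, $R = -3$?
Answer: $\frac{43}{2152416} \approx 1.9978 \cdot 10^{-5}$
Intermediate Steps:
$X{\left(A,K \right)} = -2 + A$ ($X{\left(A,K \right)} = A - 2 = -2 + A$)
$x{\left(c \right)} = -2 + \frac{c}{2 \left(-2 + 2 c\right)}$ ($x{\left(c \right)} = -2 + \frac{\left(c + c\right) \frac{1}{c + \left(-2 + c\right)}}{4} = -2 + \frac{2 c \frac{1}{-2 + 2 c}}{4} = -2 + \frac{c}{2 \left(-2 + 2 c\right)}$)
$\frac{x{\left(o{\left(P{\left(4 \right)},9 \right)} \right)}}{-89684} = \frac{\frac{1}{4} \frac{1}{-1 - 5} \left(8 - -35\right)}{-89684} = \frac{8 + 35}{4 \left(-6\right)} \left(- \frac{1}{89684}\right) = \frac{1}{4} \left(- \frac{1}{6}\right) 43 \left(- \frac{1}{89684}\right) = \left(- \frac{43}{24}\right) \left(- \frac{1}{89684}\right) = \frac{43}{2152416}$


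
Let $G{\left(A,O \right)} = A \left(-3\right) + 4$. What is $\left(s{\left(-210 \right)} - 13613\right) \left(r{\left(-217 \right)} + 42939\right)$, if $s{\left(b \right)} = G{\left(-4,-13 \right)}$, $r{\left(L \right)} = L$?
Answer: $-580891034$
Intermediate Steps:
$G{\left(A,O \right)} = 4 - 3 A$ ($G{\left(A,O \right)} = - 3 A + 4 = 4 - 3 A$)
$s{\left(b \right)} = 16$ ($s{\left(b \right)} = 4 - -12 = 4 + 12 = 16$)
$\left(s{\left(-210 \right)} - 13613\right) \left(r{\left(-217 \right)} + 42939\right) = \left(16 - 13613\right) \left(-217 + 42939\right) = \left(16 - 13613\right) 42722 = \left(-13597\right) 42722 = -580891034$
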